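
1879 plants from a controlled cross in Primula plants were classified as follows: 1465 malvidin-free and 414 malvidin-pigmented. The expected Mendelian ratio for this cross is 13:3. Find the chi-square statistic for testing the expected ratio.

13.294

Expected counts for N = 1879 under a 13:3 ratio (total parts = 16):
  malvidin-free: 1879 × 13/16 = 1526.6875
  malvidin-pigmented: 1879 × 3/16 = 352.3125
χ² = Σ (O − E)² / E
  malvidin-free: (1465 − 1526.6875)² / 1526.6875 = 2.4926
  malvidin-pigmented: (414 − 352.3125)² / 352.3125 = 10.8011
χ² = 2.4926 + 10.8011 = 13.2937 ≈ 13.294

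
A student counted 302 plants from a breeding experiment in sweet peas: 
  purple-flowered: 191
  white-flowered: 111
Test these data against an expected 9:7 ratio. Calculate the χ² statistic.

Under the 9:7 hypothesis (Σ ratio = 16, N = 302):
  purple-flowered: 302 × 9/16 = 169.875
  white-flowered: 302 × 7/16 = 132.125
χ² = Σ (O − E)² / E
  purple-flowered: (191 − 169.875)² / 169.875 = 2.6270
  white-flowered: (111 − 132.125)² / 132.125 = 3.3776
χ² = 2.6270 + 3.3776 = 6.0046 ≈ 6.005

6.005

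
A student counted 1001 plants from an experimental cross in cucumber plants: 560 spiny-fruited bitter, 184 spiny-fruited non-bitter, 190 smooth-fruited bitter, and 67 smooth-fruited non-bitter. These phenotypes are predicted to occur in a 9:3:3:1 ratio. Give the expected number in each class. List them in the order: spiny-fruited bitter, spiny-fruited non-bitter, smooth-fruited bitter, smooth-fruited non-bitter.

563.0625, 187.6875, 187.6875, 62.5625

Under the 9:3:3:1 hypothesis (Σ ratio = 16, N = 1001):
  spiny-fruited bitter: 1001 × 9/16 = 563.0625
  spiny-fruited non-bitter: 1001 × 3/16 = 187.6875
  smooth-fruited bitter: 1001 × 3/16 = 187.6875
  smooth-fruited non-bitter: 1001 × 1/16 = 62.5625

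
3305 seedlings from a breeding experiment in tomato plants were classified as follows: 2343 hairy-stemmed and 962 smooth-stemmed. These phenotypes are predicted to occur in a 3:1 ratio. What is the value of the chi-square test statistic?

The 3:1 ratio has 4 parts, so with N = 3305 the expected counts are:
  hairy-stemmed: 3305 × 3/4 = 2478.75
  smooth-stemmed: 3305 × 1/4 = 826.25
χ² = Σ (O − E)² / E
  hairy-stemmed: (2343 − 2478.75)² / 2478.75 = 7.4344
  smooth-stemmed: (962 − 826.25)² / 826.25 = 22.3033
χ² = 7.4344 + 22.3033 = 29.7377 ≈ 29.738

29.738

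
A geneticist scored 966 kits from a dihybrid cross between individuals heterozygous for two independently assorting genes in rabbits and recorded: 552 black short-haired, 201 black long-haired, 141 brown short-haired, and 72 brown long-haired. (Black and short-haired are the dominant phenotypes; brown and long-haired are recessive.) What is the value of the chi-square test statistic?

13.445

A dihybrid F₂ with independent assortment and complete dominance at both loci gives a 9:3:3:1 phenotypic ratio.
The 9:3:3:1 ratio has 16 parts, so with N = 966 the expected counts are:
  black short-haired: 966 × 9/16 = 543.375
  black long-haired: 966 × 3/16 = 181.125
  brown short-haired: 966 × 3/16 = 181.125
  brown long-haired: 966 × 1/16 = 60.375
χ² = Σ (O − E)² / E
  black short-haired: (552 − 543.375)² / 543.375 = 0.1369
  black long-haired: (201 − 181.125)² / 181.125 = 2.1809
  brown short-haired: (141 − 181.125)² / 181.125 = 8.8890
  brown long-haired: (72 − 60.375)² / 60.375 = 2.2384
χ² = 0.1369 + 2.1809 + 8.8890 + 2.2384 = 13.4452 ≈ 13.445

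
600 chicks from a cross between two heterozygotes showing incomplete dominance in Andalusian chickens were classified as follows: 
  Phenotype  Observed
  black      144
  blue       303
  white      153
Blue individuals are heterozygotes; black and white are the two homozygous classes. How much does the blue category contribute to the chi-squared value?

With incomplete dominance, a heterozygote × heterozygote cross gives a 1:2:1 phenotypic ratio.
The 1:2:1 ratio has 4 parts, so with N = 600 the expected counts are:
  black: 600 × 1/4 = 150
  blue: 600 × 2/4 = 300
  white: 600 × 1/4 = 150
Contribution of blue: (303 − 300)² / 300 = 0.0300

0.030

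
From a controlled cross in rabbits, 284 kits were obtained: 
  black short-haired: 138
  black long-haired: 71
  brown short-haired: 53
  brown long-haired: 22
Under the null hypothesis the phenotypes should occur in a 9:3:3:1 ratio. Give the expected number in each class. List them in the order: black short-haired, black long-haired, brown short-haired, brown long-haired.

159.75, 53.25, 53.25, 17.75

Expected counts for N = 284 under a 9:3:3:1 ratio (total parts = 16):
  black short-haired: 284 × 9/16 = 159.75
  black long-haired: 284 × 3/16 = 53.25
  brown short-haired: 284 × 3/16 = 53.25
  brown long-haired: 284 × 1/16 = 17.75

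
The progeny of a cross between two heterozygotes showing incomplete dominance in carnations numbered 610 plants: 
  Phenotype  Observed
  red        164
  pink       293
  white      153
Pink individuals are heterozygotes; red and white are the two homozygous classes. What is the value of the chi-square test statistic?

1.341

With incomplete dominance, a heterozygote × heterozygote cross gives a 1:2:1 phenotypic ratio.
Expected counts for N = 610 under a 1:2:1 ratio (total parts = 4):
  red: 610 × 1/4 = 152.5
  pink: 610 × 2/4 = 305
  white: 610 × 1/4 = 152.5
χ² = Σ (O − E)² / E
  red: (164 − 152.5)² / 152.5 = 0.8672
  pink: (293 − 305)² / 305 = 0.4721
  white: (153 − 152.5)² / 152.5 = 0.0016
χ² = 0.8672 + 0.4721 + 0.0016 = 1.3409 ≈ 1.341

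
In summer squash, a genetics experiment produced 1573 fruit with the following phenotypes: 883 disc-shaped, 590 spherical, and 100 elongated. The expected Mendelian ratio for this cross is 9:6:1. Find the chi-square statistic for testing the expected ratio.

Total ratio parts = 16. Expected numbers out of 1573:
  disc-shaped: 1573 × 9/16 = 884.8125
  spherical: 1573 × 6/16 = 589.875
  elongated: 1573 × 1/16 = 98.3125
χ² = Σ (O − E)² / E
  disc-shaped: (883 − 884.8125)² / 884.8125 = 0.0037
  spherical: (590 − 589.875)² / 589.875 = 0.0000
  elongated: (100 − 98.3125)² / 98.3125 = 0.0290
χ² = 0.0037 + 0.0000 + 0.0290 = 0.0327 ≈ 0.033

0.033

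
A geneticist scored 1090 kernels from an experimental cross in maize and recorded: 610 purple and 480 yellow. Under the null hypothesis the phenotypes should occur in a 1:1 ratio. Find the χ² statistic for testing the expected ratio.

Expected counts for N = 1090 under a 1:1 ratio (total parts = 2):
  purple: 1090 × 1/2 = 545
  yellow: 1090 × 1/2 = 545
χ² = Σ (O − E)² / E
  purple: (610 − 545)² / 545 = 7.7523
  yellow: (480 − 545)² / 545 = 7.7523
χ² = 7.7523 + 7.7523 = 15.5046 ≈ 15.505

15.505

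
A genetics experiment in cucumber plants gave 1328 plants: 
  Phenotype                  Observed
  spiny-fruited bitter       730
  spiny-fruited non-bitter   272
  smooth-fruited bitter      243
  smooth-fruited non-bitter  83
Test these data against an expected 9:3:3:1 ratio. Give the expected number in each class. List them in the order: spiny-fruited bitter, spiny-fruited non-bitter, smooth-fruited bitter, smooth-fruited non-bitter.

Expected counts for N = 1328 under a 9:3:3:1 ratio (total parts = 16):
  spiny-fruited bitter: 1328 × 9/16 = 747
  spiny-fruited non-bitter: 1328 × 3/16 = 249
  smooth-fruited bitter: 1328 × 3/16 = 249
  smooth-fruited non-bitter: 1328 × 1/16 = 83

747, 249, 249, 83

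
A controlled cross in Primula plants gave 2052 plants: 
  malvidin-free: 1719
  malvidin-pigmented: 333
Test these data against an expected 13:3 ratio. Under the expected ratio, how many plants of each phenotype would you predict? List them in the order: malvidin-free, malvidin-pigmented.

The 13:3 ratio has 16 parts, so with N = 2052 the expected counts are:
  malvidin-free: 2052 × 13/16 = 1667.25
  malvidin-pigmented: 2052 × 3/16 = 384.75

1667.25, 384.75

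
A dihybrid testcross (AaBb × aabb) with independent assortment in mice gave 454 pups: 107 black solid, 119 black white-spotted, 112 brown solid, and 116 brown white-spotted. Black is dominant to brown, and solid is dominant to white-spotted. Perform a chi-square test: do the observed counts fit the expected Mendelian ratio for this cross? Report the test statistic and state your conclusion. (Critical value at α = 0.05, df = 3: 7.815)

A dihybrid testcross with independent assortment gives a 1:1:1:1 ratio.
Total ratio parts = 4. Expected numbers out of 454:
  black solid: 454 × 1/4 = 113.5
  black white-spotted: 454 × 1/4 = 113.5
  brown solid: 454 × 1/4 = 113.5
  brown white-spotted: 454 × 1/4 = 113.5
χ² = Σ (O − E)² / E
  black solid: (107 − 113.5)² / 113.5 = 0.3722
  black white-spotted: (119 − 113.5)² / 113.5 = 0.2665
  brown solid: (112 − 113.5)² / 113.5 = 0.0198
  brown white-spotted: (116 − 113.5)² / 113.5 = 0.0551
χ² = 0.3722 + 0.2665 + 0.0198 + 0.0551 = 0.7136 ≈ 0.714
Degrees of freedom = 4 − 1 = 3; critical value at α = 0.05 is 7.815.
Since 0.714 < 7.815, we fail to reject the null hypothesis — the data are consistent with the 1:1:1:1 ratio.

0.714; consistent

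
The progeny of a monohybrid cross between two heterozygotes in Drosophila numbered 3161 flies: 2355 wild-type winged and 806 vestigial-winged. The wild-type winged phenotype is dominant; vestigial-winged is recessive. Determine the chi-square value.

For a monohybrid cross between heterozygotes with complete dominance, the expected phenotypic ratio is 3:1.
Expected counts for N = 3161 under a 3:1 ratio (total parts = 4):
  wild-type winged: 3161 × 3/4 = 2370.75
  vestigial-winged: 3161 × 1/4 = 790.25
χ² = Σ (O − E)² / E
  wild-type winged: (2355 − 2370.75)² / 2370.75 = 0.1046
  vestigial-winged: (806 − 790.25)² / 790.25 = 0.3139
χ² = 0.1046 + 0.3139 = 0.4185 ≈ 0.419

0.419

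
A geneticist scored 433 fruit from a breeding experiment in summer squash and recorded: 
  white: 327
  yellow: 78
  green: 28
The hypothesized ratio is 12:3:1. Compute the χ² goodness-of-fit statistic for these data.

0.173

The 12:3:1 ratio has 16 parts, so with N = 433 the expected counts are:
  white: 433 × 12/16 = 324.75
  yellow: 433 × 3/16 = 81.1875
  green: 433 × 1/16 = 27.0625
χ² = Σ (O − E)² / E
  white: (327 − 324.75)² / 324.75 = 0.0156
  yellow: (78 − 81.1875)² / 81.1875 = 0.1251
  green: (28 − 27.0625)² / 27.0625 = 0.0325
χ² = 0.0156 + 0.1251 + 0.0325 = 0.1732 ≈ 0.173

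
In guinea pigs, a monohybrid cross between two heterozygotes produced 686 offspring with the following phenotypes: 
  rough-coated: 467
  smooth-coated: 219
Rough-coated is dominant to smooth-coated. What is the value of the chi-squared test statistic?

For a monohybrid cross between heterozygotes with complete dominance, the expected phenotypic ratio is 3:1.
Total ratio parts = 4. Expected numbers out of 686:
  rough-coated: 686 × 3/4 = 514.5
  smooth-coated: 686 × 1/4 = 171.5
χ² = Σ (O − E)² / E
  rough-coated: (467 − 514.5)² / 514.5 = 4.3853
  smooth-coated: (219 − 171.5)² / 171.5 = 13.1560
χ² = 4.3853 + 13.1560 = 17.5413 ≈ 17.541

17.541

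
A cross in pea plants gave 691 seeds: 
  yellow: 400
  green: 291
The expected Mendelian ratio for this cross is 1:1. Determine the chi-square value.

The 1:1 ratio has 2 parts, so with N = 691 the expected counts are:
  yellow: 691 × 1/2 = 345.5
  green: 691 × 1/2 = 345.5
χ² = Σ (O − E)² / E
  yellow: (400 − 345.5)² / 345.5 = 8.5970
  green: (291 − 345.5)² / 345.5 = 8.5970
χ² = 8.5970 + 8.5970 = 17.194

17.194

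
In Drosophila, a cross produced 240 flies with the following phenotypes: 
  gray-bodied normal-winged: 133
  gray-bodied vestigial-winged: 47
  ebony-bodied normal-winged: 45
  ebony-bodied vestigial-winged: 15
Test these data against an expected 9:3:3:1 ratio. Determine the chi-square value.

0.119

Total ratio parts = 16. Expected numbers out of 240:
  gray-bodied normal-winged: 240 × 9/16 = 135
  gray-bodied vestigial-winged: 240 × 3/16 = 45
  ebony-bodied normal-winged: 240 × 3/16 = 45
  ebony-bodied vestigial-winged: 240 × 1/16 = 15
χ² = Σ (O − E)² / E
  gray-bodied normal-winged: (133 − 135)² / 135 = 0.0296
  gray-bodied vestigial-winged: (47 − 45)² / 45 = 0.0889
  ebony-bodied normal-winged: (45 − 45)² / 45 = 0.0000
  ebony-bodied vestigial-winged: (15 − 15)² / 15 = 0.0000
χ² = 0.0296 + 0.0889 + 0.0000 + 0.0000 = 0.1185 ≈ 0.119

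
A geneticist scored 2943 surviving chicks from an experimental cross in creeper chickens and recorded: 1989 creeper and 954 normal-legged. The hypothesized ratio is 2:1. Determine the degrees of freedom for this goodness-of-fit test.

1

A goodness-of-fit test with 2 phenotype classes has df = 2 − 1 = 1.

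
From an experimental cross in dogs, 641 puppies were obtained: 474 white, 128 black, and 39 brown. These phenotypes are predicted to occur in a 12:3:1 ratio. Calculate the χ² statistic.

Expected counts for N = 641 under a 12:3:1 ratio (total parts = 16):
  white: 641 × 12/16 = 480.75
  black: 641 × 3/16 = 120.1875
  brown: 641 × 1/16 = 40.0625
χ² = Σ (O − E)² / E
  white: (474 − 480.75)² / 480.75 = 0.0948
  black: (128 − 120.1875)² / 120.1875 = 0.5078
  brown: (39 − 40.0625)² / 40.0625 = 0.0282
χ² = 0.0948 + 0.5078 + 0.0282 = 0.6308 ≈ 0.631

0.631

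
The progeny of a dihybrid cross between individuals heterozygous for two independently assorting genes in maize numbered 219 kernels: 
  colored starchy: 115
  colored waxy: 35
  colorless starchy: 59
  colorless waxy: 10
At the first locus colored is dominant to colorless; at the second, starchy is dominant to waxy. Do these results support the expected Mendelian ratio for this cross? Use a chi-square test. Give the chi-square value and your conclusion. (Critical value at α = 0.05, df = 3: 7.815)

10.268; not consistent

A dihybrid F₂ with independent assortment and complete dominance at both loci gives a 9:3:3:1 phenotypic ratio.
Total ratio parts = 16. Expected numbers out of 219:
  colored starchy: 219 × 9/16 = 123.1875
  colored waxy: 219 × 3/16 = 41.0625
  colorless starchy: 219 × 3/16 = 41.0625
  colorless waxy: 219 × 1/16 = 13.6875
χ² = Σ (O − E)² / E
  colored starchy: (115 − 123.1875)² / 123.1875 = 0.5442
  colored waxy: (35 − 41.0625)² / 41.0625 = 0.8951
  colorless starchy: (59 − 41.0625)² / 41.0625 = 7.8357
  colorless waxy: (10 − 13.6875)² / 13.6875 = 0.9934
χ² = 0.5442 + 0.8951 + 7.8357 + 0.9934 = 10.2684 ≈ 10.268
Degrees of freedom = 4 − 1 = 3; critical value at α = 0.05 is 7.815.
Since 10.268 > 7.815, we reject the null hypothesis — the data do not fit the 9:3:3:1 ratio.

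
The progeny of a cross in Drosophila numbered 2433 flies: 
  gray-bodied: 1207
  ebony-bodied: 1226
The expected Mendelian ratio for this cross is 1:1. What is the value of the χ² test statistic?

Expected counts for N = 2433 under a 1:1 ratio (total parts = 2):
  gray-bodied: 2433 × 1/2 = 1216.5
  ebony-bodied: 2433 × 1/2 = 1216.5
χ² = Σ (O − E)² / E
  gray-bodied: (1207 − 1216.5)² / 1216.5 = 0.0742
  ebony-bodied: (1226 − 1216.5)² / 1216.5 = 0.0742
χ² = 0.0742 + 0.0742 = 0.1484 ≈ 0.148

0.148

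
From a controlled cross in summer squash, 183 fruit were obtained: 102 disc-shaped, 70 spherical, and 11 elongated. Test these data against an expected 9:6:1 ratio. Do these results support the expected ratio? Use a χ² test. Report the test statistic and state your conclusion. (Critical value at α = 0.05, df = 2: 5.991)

0.053; consistent

Total ratio parts = 16. Expected numbers out of 183:
  disc-shaped: 183 × 9/16 = 102.9375
  spherical: 183 × 6/16 = 68.625
  elongated: 183 × 1/16 = 11.4375
χ² = Σ (O − E)² / E
  disc-shaped: (102 − 102.9375)² / 102.9375 = 0.0085
  spherical: (70 − 68.625)² / 68.625 = 0.0276
  elongated: (11 − 11.4375)² / 11.4375 = 0.0167
χ² = 0.0085 + 0.0276 + 0.0167 = 0.0528 ≈ 0.053
Degrees of freedom = 3 − 1 = 2; critical value at α = 0.05 is 5.991.
Since 0.053 < 5.991, we fail to reject the null hypothesis — the data are consistent with the 9:6:1 ratio.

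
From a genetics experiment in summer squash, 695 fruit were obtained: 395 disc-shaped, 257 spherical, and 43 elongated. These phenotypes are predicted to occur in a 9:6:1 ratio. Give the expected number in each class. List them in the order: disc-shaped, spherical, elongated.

Expected counts for N = 695 under a 9:6:1 ratio (total parts = 16):
  disc-shaped: 695 × 9/16 = 390.9375
  spherical: 695 × 6/16 = 260.625
  elongated: 695 × 1/16 = 43.4375

390.9375, 260.625, 43.4375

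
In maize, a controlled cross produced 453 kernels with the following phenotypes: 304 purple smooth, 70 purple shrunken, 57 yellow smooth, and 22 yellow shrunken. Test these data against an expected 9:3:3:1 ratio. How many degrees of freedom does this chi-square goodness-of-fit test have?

3

A goodness-of-fit test with 4 phenotype classes has df = 4 − 1 = 3.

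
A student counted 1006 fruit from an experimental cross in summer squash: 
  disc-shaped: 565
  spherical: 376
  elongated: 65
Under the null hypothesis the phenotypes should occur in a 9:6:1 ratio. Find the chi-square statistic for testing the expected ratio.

0.077

The 9:6:1 ratio has 16 parts, so with N = 1006 the expected counts are:
  disc-shaped: 1006 × 9/16 = 565.875
  spherical: 1006 × 6/16 = 377.25
  elongated: 1006 × 1/16 = 62.875
χ² = Σ (O − E)² / E
  disc-shaped: (565 − 565.875)² / 565.875 = 0.0014
  spherical: (376 − 377.25)² / 377.25 = 0.0041
  elongated: (65 − 62.875)² / 62.875 = 0.0718
χ² = 0.0014 + 0.0041 + 0.0718 = 0.0773 ≈ 0.077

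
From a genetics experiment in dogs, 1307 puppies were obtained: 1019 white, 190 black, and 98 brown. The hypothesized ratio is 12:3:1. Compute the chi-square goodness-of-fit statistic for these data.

The 12:3:1 ratio has 16 parts, so with N = 1307 the expected counts are:
  white: 1307 × 12/16 = 980.25
  black: 1307 × 3/16 = 245.0625
  brown: 1307 × 1/16 = 81.6875
χ² = Σ (O − E)² / E
  white: (1019 − 980.25)² / 980.25 = 1.5318
  black: (190 − 245.0625)² / 245.0625 = 12.3719
  brown: (98 − 81.6875)² / 81.6875 = 3.2575
χ² = 1.5318 + 12.3719 + 3.2575 = 17.1612 ≈ 17.161

17.161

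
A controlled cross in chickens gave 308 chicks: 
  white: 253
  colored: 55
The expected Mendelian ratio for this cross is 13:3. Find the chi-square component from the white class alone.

0.030

Total ratio parts = 16. Expected numbers out of 308:
  white: 308 × 13/16 = 250.25
  colored: 308 × 3/16 = 57.75
Contribution of white: (253 − 250.25)² / 250.25 = 0.0302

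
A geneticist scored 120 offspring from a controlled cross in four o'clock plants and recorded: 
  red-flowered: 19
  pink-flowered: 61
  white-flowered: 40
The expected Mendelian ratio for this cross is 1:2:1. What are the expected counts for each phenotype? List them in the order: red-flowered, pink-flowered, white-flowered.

30, 60, 30

Under the 1:2:1 hypothesis (Σ ratio = 4, N = 120):
  red-flowered: 120 × 1/4 = 30
  pink-flowered: 120 × 2/4 = 60
  white-flowered: 120 × 1/4 = 30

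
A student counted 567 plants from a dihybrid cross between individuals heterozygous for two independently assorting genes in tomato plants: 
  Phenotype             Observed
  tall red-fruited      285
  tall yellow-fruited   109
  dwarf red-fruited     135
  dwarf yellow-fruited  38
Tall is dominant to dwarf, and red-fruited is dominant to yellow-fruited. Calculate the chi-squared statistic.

A dihybrid F₂ with independent assortment and complete dominance at both loci gives a 9:3:3:1 phenotypic ratio.
Total ratio parts = 16. Expected numbers out of 567:
  tall red-fruited: 567 × 9/16 = 318.9375
  tall yellow-fruited: 567 × 3/16 = 106.3125
  dwarf red-fruited: 567 × 3/16 = 106.3125
  dwarf yellow-fruited: 567 × 1/16 = 35.4375
χ² = Σ (O − E)² / E
  tall red-fruited: (285 − 318.9375)² / 318.9375 = 3.6112
  tall yellow-fruited: (109 − 106.3125)² / 106.3125 = 0.0679
  dwarf red-fruited: (135 − 106.3125)² / 106.3125 = 7.7411
  dwarf yellow-fruited: (38 − 35.4375)² / 35.4375 = 0.1853
χ² = 3.6112 + 0.0679 + 7.7411 + 0.1853 = 11.6055 ≈ 11.606

11.606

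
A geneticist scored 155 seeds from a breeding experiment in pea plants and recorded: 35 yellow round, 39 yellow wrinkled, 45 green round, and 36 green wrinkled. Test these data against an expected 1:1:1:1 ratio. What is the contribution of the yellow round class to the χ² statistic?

The 1:1:1:1 ratio has 4 parts, so with N = 155 the expected counts are:
  yellow round: 155 × 1/4 = 38.75
  yellow wrinkled: 155 × 1/4 = 38.75
  green round: 155 × 1/4 = 38.75
  green wrinkled: 155 × 1/4 = 38.75
Contribution of yellow round: (35 − 38.75)² / 38.75 = 0.3629

0.363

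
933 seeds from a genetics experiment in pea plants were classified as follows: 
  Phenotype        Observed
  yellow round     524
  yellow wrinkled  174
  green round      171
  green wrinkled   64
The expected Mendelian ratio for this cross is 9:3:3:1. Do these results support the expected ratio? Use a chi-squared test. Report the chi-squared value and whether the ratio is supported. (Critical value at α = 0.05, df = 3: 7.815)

Total ratio parts = 16. Expected numbers out of 933:
  yellow round: 933 × 9/16 = 524.8125
  yellow wrinkled: 933 × 3/16 = 174.9375
  green round: 933 × 3/16 = 174.9375
  green wrinkled: 933 × 1/16 = 58.3125
χ² = Σ (O − E)² / E
  yellow round: (524 − 524.8125)² / 524.8125 = 0.0013
  yellow wrinkled: (174 − 174.9375)² / 174.9375 = 0.0050
  green round: (171 − 174.9375)² / 174.9375 = 0.0886
  green wrinkled: (64 − 58.3125)² / 58.3125 = 0.5547
χ² = 0.0013 + 0.0050 + 0.0886 + 0.5547 = 0.6496 ≈ 0.650
Degrees of freedom = 4 − 1 = 3; critical value at α = 0.05 is 7.815.
Since 0.650 < 7.815, we fail to reject the null hypothesis — the data are consistent with the 9:3:3:1 ratio.

0.650; consistent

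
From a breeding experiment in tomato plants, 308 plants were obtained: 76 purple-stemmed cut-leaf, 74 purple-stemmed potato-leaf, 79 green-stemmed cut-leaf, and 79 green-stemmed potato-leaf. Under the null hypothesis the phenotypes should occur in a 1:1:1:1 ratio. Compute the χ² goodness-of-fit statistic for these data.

0.234

Under the 1:1:1:1 hypothesis (Σ ratio = 4, N = 308):
  purple-stemmed cut-leaf: 308 × 1/4 = 77
  purple-stemmed potato-leaf: 308 × 1/4 = 77
  green-stemmed cut-leaf: 308 × 1/4 = 77
  green-stemmed potato-leaf: 308 × 1/4 = 77
χ² = Σ (O − E)² / E
  purple-stemmed cut-leaf: (76 − 77)² / 77 = 0.0130
  purple-stemmed potato-leaf: (74 − 77)² / 77 = 0.1169
  green-stemmed cut-leaf: (79 − 77)² / 77 = 0.0519
  green-stemmed potato-leaf: (79 − 77)² / 77 = 0.0519
χ² = 0.0130 + 0.1169 + 0.0519 + 0.0519 = 0.2337 ≈ 0.234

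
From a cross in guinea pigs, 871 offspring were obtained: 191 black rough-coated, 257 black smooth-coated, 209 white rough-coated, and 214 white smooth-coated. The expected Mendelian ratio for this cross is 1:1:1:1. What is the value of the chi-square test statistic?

Expected counts for N = 871 under a 1:1:1:1 ratio (total parts = 4):
  black rough-coated: 871 × 1/4 = 217.75
  black smooth-coated: 871 × 1/4 = 217.75
  white rough-coated: 871 × 1/4 = 217.75
  white smooth-coated: 871 × 1/4 = 217.75
χ² = Σ (O − E)² / E
  black rough-coated: (191 − 217.75)² / 217.75 = 3.2862
  black smooth-coated: (257 − 217.75)² / 217.75 = 7.0749
  white rough-coated: (209 − 217.75)² / 217.75 = 0.3516
  white smooth-coated: (214 − 217.75)² / 217.75 = 0.0646
χ² = 3.2862 + 7.0749 + 0.3516 + 0.0646 = 10.7773 ≈ 10.777

10.777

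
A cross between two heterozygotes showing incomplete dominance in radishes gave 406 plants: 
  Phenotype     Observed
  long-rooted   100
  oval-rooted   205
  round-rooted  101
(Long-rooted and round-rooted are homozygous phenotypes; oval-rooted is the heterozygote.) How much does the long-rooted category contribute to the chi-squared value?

With incomplete dominance, a heterozygote × heterozygote cross gives a 1:2:1 phenotypic ratio.
Total ratio parts = 4. Expected numbers out of 406:
  long-rooted: 406 × 1/4 = 101.5
  oval-rooted: 406 × 2/4 = 203
  round-rooted: 406 × 1/4 = 101.5
Contribution of long-rooted: (100 − 101.5)² / 101.5 = 0.0222

0.022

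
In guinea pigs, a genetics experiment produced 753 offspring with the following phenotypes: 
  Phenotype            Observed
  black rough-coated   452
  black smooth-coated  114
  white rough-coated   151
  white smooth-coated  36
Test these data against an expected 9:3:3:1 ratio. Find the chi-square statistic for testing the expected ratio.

10.427

Expected counts for N = 753 under a 9:3:3:1 ratio (total parts = 16):
  black rough-coated: 753 × 9/16 = 423.5625
  black smooth-coated: 753 × 3/16 = 141.1875
  white rough-coated: 753 × 3/16 = 141.1875
  white smooth-coated: 753 × 1/16 = 47.0625
χ² = Σ (O − E)² / E
  black rough-coated: (452 − 423.5625)² / 423.5625 = 1.9093
  black smooth-coated: (114 − 141.1875)² / 141.1875 = 5.2353
  white rough-coated: (151 − 141.1875)² / 141.1875 = 0.6820
  white smooth-coated: (36 − 47.0625)² / 47.0625 = 2.6003
χ² = 1.9093 + 5.2353 + 0.6820 + 2.6003 = 10.4269 ≈ 10.427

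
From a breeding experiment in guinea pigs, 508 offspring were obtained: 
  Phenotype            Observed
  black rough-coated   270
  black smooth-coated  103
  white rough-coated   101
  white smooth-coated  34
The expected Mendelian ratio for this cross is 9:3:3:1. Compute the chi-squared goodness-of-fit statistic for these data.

2.005

Expected counts for N = 508 under a 9:3:3:1 ratio (total parts = 16):
  black rough-coated: 508 × 9/16 = 285.75
  black smooth-coated: 508 × 3/16 = 95.25
  white rough-coated: 508 × 3/16 = 95.25
  white smooth-coated: 508 × 1/16 = 31.75
χ² = Σ (O − E)² / E
  black rough-coated: (270 − 285.75)² / 285.75 = 0.8681
  black smooth-coated: (103 − 95.25)² / 95.25 = 0.6306
  white rough-coated: (101 − 95.25)² / 95.25 = 0.3471
  white smooth-coated: (34 − 31.75)² / 31.75 = 0.1594
χ² = 0.8681 + 0.6306 + 0.3471 + 0.1594 = 2.0052 ≈ 2.005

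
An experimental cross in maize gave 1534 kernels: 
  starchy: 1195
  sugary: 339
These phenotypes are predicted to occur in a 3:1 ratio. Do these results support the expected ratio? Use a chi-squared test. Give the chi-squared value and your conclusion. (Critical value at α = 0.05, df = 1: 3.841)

Expected counts for N = 1534 under a 3:1 ratio (total parts = 4):
  starchy: 1534 × 3/4 = 1150.5
  sugary: 1534 × 1/4 = 383.5
χ² = Σ (O − E)² / E
  starchy: (1195 − 1150.5)² / 1150.5 = 1.7212
  sugary: (339 − 383.5)² / 383.5 = 5.1636
χ² = 1.7212 + 5.1636 = 6.8848 ≈ 6.885
Degrees of freedom = 2 − 1 = 1; critical value at α = 0.05 is 3.841.
Since 6.885 > 3.841, we reject the null hypothesis — the data do not fit the 3:1 ratio.

6.885; not consistent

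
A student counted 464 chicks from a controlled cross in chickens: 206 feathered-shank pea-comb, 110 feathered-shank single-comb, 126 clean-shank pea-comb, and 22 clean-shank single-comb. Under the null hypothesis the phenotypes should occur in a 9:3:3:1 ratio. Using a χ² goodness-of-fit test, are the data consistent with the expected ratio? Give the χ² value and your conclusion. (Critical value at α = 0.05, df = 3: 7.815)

36.843; not consistent

Total ratio parts = 16. Expected numbers out of 464:
  feathered-shank pea-comb: 464 × 9/16 = 261
  feathered-shank single-comb: 464 × 3/16 = 87
  clean-shank pea-comb: 464 × 3/16 = 87
  clean-shank single-comb: 464 × 1/16 = 29
χ² = Σ (O − E)² / E
  feathered-shank pea-comb: (206 − 261)² / 261 = 11.5900
  feathered-shank single-comb: (110 − 87)² / 87 = 6.0805
  clean-shank pea-comb: (126 − 87)² / 87 = 17.4828
  clean-shank single-comb: (22 − 29)² / 29 = 1.6897
χ² = 11.5900 + 6.0805 + 17.4828 + 1.6897 = 36.843
Degrees of freedom = 4 − 1 = 3; critical value at α = 0.05 is 7.815.
Since 36.843 > 7.815, we reject the null hypothesis — the data do not fit the 9:3:3:1 ratio.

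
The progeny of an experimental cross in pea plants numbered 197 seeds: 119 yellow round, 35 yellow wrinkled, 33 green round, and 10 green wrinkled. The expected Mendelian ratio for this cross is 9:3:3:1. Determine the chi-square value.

1.561

Expected counts for N = 197 under a 9:3:3:1 ratio (total parts = 16):
  yellow round: 197 × 9/16 = 110.8125
  yellow wrinkled: 197 × 3/16 = 36.9375
  green round: 197 × 3/16 = 36.9375
  green wrinkled: 197 × 1/16 = 12.3125
χ² = Σ (O − E)² / E
  yellow round: (119 − 110.8125)² / 110.8125 = 0.6049
  yellow wrinkled: (35 − 36.9375)² / 36.9375 = 0.1016
  green round: (33 − 36.9375)² / 36.9375 = 0.4197
  green wrinkled: (10 − 12.3125)² / 12.3125 = 0.4343
χ² = 0.6049 + 0.1016 + 0.4197 + 0.4343 = 1.5605 ≈ 1.561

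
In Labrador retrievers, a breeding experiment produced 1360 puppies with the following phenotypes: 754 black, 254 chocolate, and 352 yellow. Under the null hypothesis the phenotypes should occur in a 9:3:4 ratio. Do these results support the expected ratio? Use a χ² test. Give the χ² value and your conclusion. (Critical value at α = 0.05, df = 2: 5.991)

0.586; consistent

Total ratio parts = 16. Expected numbers out of 1360:
  black: 1360 × 9/16 = 765
  chocolate: 1360 × 3/16 = 255
  yellow: 1360 × 4/16 = 340
χ² = Σ (O − E)² / E
  black: (754 − 765)² / 765 = 0.1582
  chocolate: (254 − 255)² / 255 = 0.0039
  yellow: (352 − 340)² / 340 = 0.4235
χ² = 0.1582 + 0.0039 + 0.4235 = 0.5856 ≈ 0.586
Degrees of freedom = 3 − 1 = 2; critical value at α = 0.05 is 5.991.
Since 0.586 < 5.991, we fail to reject the null hypothesis — the data are consistent with the 9:3:4 ratio.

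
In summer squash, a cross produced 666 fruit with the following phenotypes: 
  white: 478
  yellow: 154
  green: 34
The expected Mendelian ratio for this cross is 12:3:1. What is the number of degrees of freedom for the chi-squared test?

A goodness-of-fit test with 3 phenotype classes has df = 3 − 1 = 2.

2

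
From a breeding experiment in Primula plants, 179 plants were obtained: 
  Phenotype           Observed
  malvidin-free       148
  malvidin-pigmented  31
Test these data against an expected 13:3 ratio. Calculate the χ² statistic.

0.241

Expected counts for N = 179 under a 13:3 ratio (total parts = 16):
  malvidin-free: 179 × 13/16 = 145.4375
  malvidin-pigmented: 179 × 3/16 = 33.5625
χ² = Σ (O − E)² / E
  malvidin-free: (148 − 145.4375)² / 145.4375 = 0.0451
  malvidin-pigmented: (31 − 33.5625)² / 33.5625 = 0.1956
χ² = 0.0451 + 0.1956 = 0.2407 ≈ 0.241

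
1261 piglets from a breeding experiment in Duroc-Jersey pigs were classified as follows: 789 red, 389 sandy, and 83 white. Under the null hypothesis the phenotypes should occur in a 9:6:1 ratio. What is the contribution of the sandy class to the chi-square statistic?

14.877

Under the 9:6:1 hypothesis (Σ ratio = 16, N = 1261):
  red: 1261 × 9/16 = 709.3125
  sandy: 1261 × 6/16 = 472.875
  white: 1261 × 1/16 = 78.8125
Contribution of sandy: (389 − 472.875)² / 472.875 = 14.8771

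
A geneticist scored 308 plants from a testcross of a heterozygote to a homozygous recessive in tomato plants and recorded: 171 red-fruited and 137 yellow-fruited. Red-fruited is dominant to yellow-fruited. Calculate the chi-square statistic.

3.753

A testcross of a heterozygote (Aa × aa) gives a 1:1 phenotypic ratio.
Expected counts for N = 308 under a 1:1 ratio (total parts = 2):
  red-fruited: 308 × 1/2 = 154
  yellow-fruited: 308 × 1/2 = 154
χ² = Σ (O − E)² / E
  red-fruited: (171 − 154)² / 154 = 1.8766
  yellow-fruited: (137 − 154)² / 154 = 1.8766
χ² = 1.8766 + 1.8766 = 3.7532 ≈ 3.753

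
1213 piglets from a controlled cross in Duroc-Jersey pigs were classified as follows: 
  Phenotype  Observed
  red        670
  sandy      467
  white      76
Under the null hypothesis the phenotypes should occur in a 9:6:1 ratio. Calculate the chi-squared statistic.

Under the 9:6:1 hypothesis (Σ ratio = 16, N = 1213):
  red: 1213 × 9/16 = 682.3125
  sandy: 1213 × 6/16 = 454.875
  white: 1213 × 1/16 = 75.8125
χ² = Σ (O − E)² / E
  red: (670 − 682.3125)² / 682.3125 = 0.2222
  sandy: (467 − 454.875)² / 454.875 = 0.3232
  white: (76 − 75.8125)² / 75.8125 = 0.0005
χ² = 0.2222 + 0.3232 + 0.0005 = 0.5459 ≈ 0.546

0.546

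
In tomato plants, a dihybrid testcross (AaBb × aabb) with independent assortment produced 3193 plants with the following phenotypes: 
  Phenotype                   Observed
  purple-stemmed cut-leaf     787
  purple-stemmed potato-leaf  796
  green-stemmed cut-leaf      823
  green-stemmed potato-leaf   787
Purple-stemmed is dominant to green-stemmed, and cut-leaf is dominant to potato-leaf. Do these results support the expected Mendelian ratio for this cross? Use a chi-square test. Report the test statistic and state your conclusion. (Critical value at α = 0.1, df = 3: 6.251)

1.091; consistent

A dihybrid testcross with independent assortment gives a 1:1:1:1 ratio.
Under the 1:1:1:1 hypothesis (Σ ratio = 4, N = 3193):
  purple-stemmed cut-leaf: 3193 × 1/4 = 798.25
  purple-stemmed potato-leaf: 3193 × 1/4 = 798.25
  green-stemmed cut-leaf: 3193 × 1/4 = 798.25
  green-stemmed potato-leaf: 3193 × 1/4 = 798.25
χ² = Σ (O − E)² / E
  purple-stemmed cut-leaf: (787 − 798.25)² / 798.25 = 0.1585
  purple-stemmed potato-leaf: (796 − 798.25)² / 798.25 = 0.0063
  green-stemmed cut-leaf: (823 − 798.25)² / 798.25 = 0.7674
  green-stemmed potato-leaf: (787 − 798.25)² / 798.25 = 0.1585
χ² = 0.1585 + 0.0063 + 0.7674 + 0.1585 = 1.0907 ≈ 1.091
Degrees of freedom = 4 − 1 = 3; critical value at α = 0.1 is 6.251.
Since 1.091 < 6.251, we fail to reject the null hypothesis — the data are consistent with the 1:1:1:1 ratio.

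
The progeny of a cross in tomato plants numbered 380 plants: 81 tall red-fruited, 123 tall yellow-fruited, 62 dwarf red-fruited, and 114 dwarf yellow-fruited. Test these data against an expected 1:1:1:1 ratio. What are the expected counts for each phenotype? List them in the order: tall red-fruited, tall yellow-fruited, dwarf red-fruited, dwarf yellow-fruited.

95, 95, 95, 95

Under the 1:1:1:1 hypothesis (Σ ratio = 4, N = 380):
  tall red-fruited: 380 × 1/4 = 95
  tall yellow-fruited: 380 × 1/4 = 95
  dwarf red-fruited: 380 × 1/4 = 95
  dwarf yellow-fruited: 380 × 1/4 = 95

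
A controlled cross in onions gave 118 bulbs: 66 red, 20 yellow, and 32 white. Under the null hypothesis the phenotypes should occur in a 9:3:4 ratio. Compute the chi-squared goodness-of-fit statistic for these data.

0.418

Total ratio parts = 16. Expected numbers out of 118:
  red: 118 × 9/16 = 66.375
  yellow: 118 × 3/16 = 22.125
  white: 118 × 4/16 = 29.5
χ² = Σ (O − E)² / E
  red: (66 − 66.375)² / 66.375 = 0.0021
  yellow: (20 − 22.125)² / 22.125 = 0.2041
  white: (32 − 29.5)² / 29.5 = 0.2119
χ² = 0.0021 + 0.2041 + 0.2119 = 0.4181 ≈ 0.418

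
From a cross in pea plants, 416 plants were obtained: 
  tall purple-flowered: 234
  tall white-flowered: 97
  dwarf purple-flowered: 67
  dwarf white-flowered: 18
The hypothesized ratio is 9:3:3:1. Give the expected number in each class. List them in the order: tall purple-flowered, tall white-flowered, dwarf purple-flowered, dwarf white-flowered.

234, 78, 78, 26

The 9:3:3:1 ratio has 16 parts, so with N = 416 the expected counts are:
  tall purple-flowered: 416 × 9/16 = 234
  tall white-flowered: 416 × 3/16 = 78
  dwarf purple-flowered: 416 × 3/16 = 78
  dwarf white-flowered: 416 × 1/16 = 26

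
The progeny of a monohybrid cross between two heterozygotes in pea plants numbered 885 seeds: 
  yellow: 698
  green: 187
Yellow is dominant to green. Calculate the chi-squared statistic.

For a monohybrid cross between heterozygotes with complete dominance, the expected phenotypic ratio is 3:1.
The 3:1 ratio has 4 parts, so with N = 885 the expected counts are:
  yellow: 885 × 3/4 = 663.75
  green: 885 × 1/4 = 221.25
χ² = Σ (O − E)² / E
  yellow: (698 − 663.75)² / 663.75 = 1.7673
  green: (187 − 221.25)² / 221.25 = 5.3020
χ² = 1.7673 + 5.3020 = 7.0693 ≈ 7.069

7.069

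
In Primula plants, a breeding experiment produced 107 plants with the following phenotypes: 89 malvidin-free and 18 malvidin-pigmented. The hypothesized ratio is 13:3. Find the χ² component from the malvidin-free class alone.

0.049

Expected counts for N = 107 under a 13:3 ratio (total parts = 16):
  malvidin-free: 107 × 13/16 = 86.9375
  malvidin-pigmented: 107 × 3/16 = 20.0625
Contribution of malvidin-free: (89 − 86.9375)² / 86.9375 = 0.0489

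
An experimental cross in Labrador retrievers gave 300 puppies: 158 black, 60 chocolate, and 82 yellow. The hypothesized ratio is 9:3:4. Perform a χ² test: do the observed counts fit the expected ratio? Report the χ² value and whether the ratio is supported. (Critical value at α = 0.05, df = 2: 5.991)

Expected counts for N = 300 under a 9:3:4 ratio (total parts = 16):
  black: 300 × 9/16 = 168.75
  chocolate: 300 × 3/16 = 56.25
  yellow: 300 × 4/16 = 75
χ² = Σ (O − E)² / E
  black: (158 − 168.75)² / 168.75 = 0.6848
  chocolate: (60 − 56.25)² / 56.25 = 0.2500
  yellow: (82 − 75)² / 75 = 0.6533
χ² = 0.6848 + 0.2500 + 0.6533 = 1.5881 ≈ 1.588
Degrees of freedom = 3 − 1 = 2; critical value at α = 0.05 is 5.991.
Since 1.588 < 5.991, we fail to reject the null hypothesis — the data are consistent with the 9:3:4 ratio.

1.588; consistent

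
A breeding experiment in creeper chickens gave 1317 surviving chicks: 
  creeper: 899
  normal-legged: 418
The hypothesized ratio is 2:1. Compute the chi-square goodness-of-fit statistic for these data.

Total ratio parts = 3. Expected numbers out of 1317:
  creeper: 1317 × 2/3 = 878
  normal-legged: 1317 × 1/3 = 439
χ² = Σ (O − E)² / E
  creeper: (899 − 878)² / 878 = 0.5023
  normal-legged: (418 − 439)² / 439 = 1.0046
χ² = 0.5023 + 1.0046 = 1.5069 ≈ 1.507

1.507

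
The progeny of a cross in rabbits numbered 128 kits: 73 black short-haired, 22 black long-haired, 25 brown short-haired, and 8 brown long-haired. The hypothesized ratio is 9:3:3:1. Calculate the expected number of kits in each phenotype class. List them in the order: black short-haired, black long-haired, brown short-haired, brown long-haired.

72, 24, 24, 8

The 9:3:3:1 ratio has 16 parts, so with N = 128 the expected counts are:
  black short-haired: 128 × 9/16 = 72
  black long-haired: 128 × 3/16 = 24
  brown short-haired: 128 × 3/16 = 24
  brown long-haired: 128 × 1/16 = 8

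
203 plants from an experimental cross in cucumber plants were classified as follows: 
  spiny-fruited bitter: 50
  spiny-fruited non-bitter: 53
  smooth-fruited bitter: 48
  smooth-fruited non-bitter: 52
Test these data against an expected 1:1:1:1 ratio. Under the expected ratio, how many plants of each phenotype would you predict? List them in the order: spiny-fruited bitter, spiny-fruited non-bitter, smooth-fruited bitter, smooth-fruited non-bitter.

50.75, 50.75, 50.75, 50.75

Expected counts for N = 203 under a 1:1:1:1 ratio (total parts = 4):
  spiny-fruited bitter: 203 × 1/4 = 50.75
  spiny-fruited non-bitter: 203 × 1/4 = 50.75
  smooth-fruited bitter: 203 × 1/4 = 50.75
  smooth-fruited non-bitter: 203 × 1/4 = 50.75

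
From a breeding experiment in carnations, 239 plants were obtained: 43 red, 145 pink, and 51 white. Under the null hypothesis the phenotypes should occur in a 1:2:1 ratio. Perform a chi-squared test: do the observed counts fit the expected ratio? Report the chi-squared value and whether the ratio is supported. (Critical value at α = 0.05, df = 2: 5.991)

Under the 1:2:1 hypothesis (Σ ratio = 4, N = 239):
  red: 239 × 1/4 = 59.75
  pink: 239 × 2/4 = 119.5
  white: 239 × 1/4 = 59.75
χ² = Σ (O − E)² / E
  red: (43 − 59.75)² / 59.75 = 4.6956
  pink: (145 − 119.5)² / 119.5 = 5.4414
  white: (51 − 59.75)² / 59.75 = 1.2814
χ² = 4.6956 + 5.4414 + 1.2814 = 11.4184 ≈ 11.418
Degrees of freedom = 3 − 1 = 2; critical value at α = 0.05 is 5.991.
Since 11.418 > 5.991, we reject the null hypothesis — the data do not fit the 1:2:1 ratio.

11.418; not consistent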